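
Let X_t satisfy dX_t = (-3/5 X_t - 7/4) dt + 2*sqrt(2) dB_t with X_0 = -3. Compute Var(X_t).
Var(X_t) = 20/3 - 20*exp(-6*t/5)/3

The variance V(t) = Var(X_t) satisfies V'(t) = 2 a V(t) + c^2 with V(0) = 0 (drift coefficient is linear in X, diffusion is constant). With a = -3/5, c = 2*sqrt(2), the solution is
  V(t) = (c^2 / (2 a)) * (exp(2 a t) - 1)
       = ((2*sqrt(2))^2 / (2*(-3/5))) * (exp((-6/5) t) - 1)
       = 20/3 - 20*exp(-6*t/5)/3.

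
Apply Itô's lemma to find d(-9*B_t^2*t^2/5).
d(-9*B_t^2*t^2/5) = (9*t*(-2*B_t^2 - t)/5) dt + (-18*B_t*t^2/5) dB_t

Itô's formula for f(t, x): d f(t, B_t) = (f_t + (1/2) f_xx) dt + f_x dB_t. Compute partials of f(t, x) = -9*t^2*x^2/5:
  f_t(t,x)  = -18*t*x^2/5
  f_x(t,x)  = -18*t^2*x/5
  f_xx(t,x) = -18*t^2/5
Assemble drift = f_t + (1/2) f_xx = 9*t*(-t - 2*x^2)/5 and diffusion = f_x = -18*t^2*x/5. Substituting x = B_t:
  d(-9*B_t^2*t^2/5) = (9*t*(-2*B_t^2 - t)/5) dt + (-18*B_t*t^2/5) dB_t.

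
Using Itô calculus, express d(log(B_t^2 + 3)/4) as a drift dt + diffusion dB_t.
d(log(B_t^2 + 3)/4) = ((3 - B_t^2)/(4*(B_t^2 + 3)^2)) dt + (B_t/(2*(B_t^2 + 3))) dB_t

Itô's formula for f(B_t) gives d f(B_t) = f'(B_t) dB_t + (1/2) f''(B_t) dt. Compute derivatives of f(x) = log(x^2 + 3)/4:
  f'(x)  = x/(2*(x^2 + 3))
  f''(x) = (3 - x^2)/(2*(x^2 + 3)^2)
Substitute x = B_t and multiply the f'' term by 1/2:
  drift     = (1/2) * ((3 - x^2)/(2*(x^2 + 3)^2)) evaluated at B_t = (3 - B_t^2)/(4*(B_t^2 + 3)^2)
  diffusion = (x/(2*(x^2 + 3))) evaluated at B_t = B_t/(2*(B_t^2 + 3))
Therefore d(log(B_t^2 + 3)/4) = ((3 - B_t^2)/(4*(B_t^2 + 3)^2)) dt + (B_t/(2*(B_t^2 + 3))) dB_t.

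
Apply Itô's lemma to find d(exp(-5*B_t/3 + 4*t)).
d(exp(-5*B_t/3 + 4*t)) = (97*exp(-5*B_t/3 + 4*t)/18) dt + (-5*exp(-5*B_t/3 + 4*t)/3) dB_t

Itô's formula for f(t, x): d f(t, B_t) = (f_t + (1/2) f_xx) dt + f_x dB_t. Compute partials of f(t, x) = exp(4*t - 5*x/3):
  f_t(t,x)  = 4*exp(4*t - 5*x/3)
  f_x(t,x)  = -5*exp(4*t - 5*x/3)/3
  f_xx(t,x) = 25*exp(4*t - 5*x/3)/9
Assemble drift = f_t + (1/2) f_xx = 97*exp(4*t - 5*x/3)/18 and diffusion = f_x = -5*exp(4*t - 5*x/3)/3. Substituting x = B_t:
  d(exp(-5*B_t/3 + 4*t)) = (97*exp(-5*B_t/3 + 4*t)/18) dt + (-5*exp(-5*B_t/3 + 4*t)/3) dB_t.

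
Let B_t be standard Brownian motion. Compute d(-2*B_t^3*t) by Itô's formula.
d(-2*B_t^3*t) = (2*B_t*(-B_t^2 - 3*t)) dt + (-6*B_t^2*t) dB_t

Itô's formula for f(t, x): d f(t, B_t) = (f_t + (1/2) f_xx) dt + f_x dB_t. Compute partials of f(t, x) = -2*t*x^3:
  f_t(t,x)  = -2*x^3
  f_x(t,x)  = -6*t*x^2
  f_xx(t,x) = -12*t*x
Assemble drift = f_t + (1/2) f_xx = 2*x*(-3*t - x^2) and diffusion = f_x = -6*t*x^2. Substituting x = B_t:
  d(-2*B_t^3*t) = (2*B_t*(-B_t^2 - 3*t)) dt + (-6*B_t^2*t) dB_t.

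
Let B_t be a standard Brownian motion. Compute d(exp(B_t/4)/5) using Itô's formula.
d(exp(B_t/4)/5) = (exp(B_t/4)/160) dt + (exp(B_t/4)/20) dB_t

Itô's formula for f(B_t) gives d f(B_t) = f'(B_t) dB_t + (1/2) f''(B_t) dt. Compute derivatives of f(x) = exp(x/4)/5:
  f'(x)  = exp(x/4)/20
  f''(x) = exp(x/4)/80
Substitute x = B_t and multiply the f'' term by 1/2:
  drift     = (1/2) * (exp(x/4)/80) evaluated at B_t = exp(B_t/4)/160
  diffusion = (exp(x/4)/20) evaluated at B_t = exp(B_t/4)/20
Therefore d(exp(B_t/4)/5) = (exp(B_t/4)/160) dt + (exp(B_t/4)/20) dB_t.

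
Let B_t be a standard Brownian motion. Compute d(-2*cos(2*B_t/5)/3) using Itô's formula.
d(-2*cos(2*B_t/5)/3) = (4*cos(2*B_t/5)/75) dt + (4*sin(2*B_t/5)/15) dB_t

Itô's formula for f(B_t) gives d f(B_t) = f'(B_t) dB_t + (1/2) f''(B_t) dt. Compute derivatives of f(x) = -2*cos(2*x/5)/3:
  f'(x)  = 4*sin(2*x/5)/15
  f''(x) = 8*cos(2*x/5)/75
Substitute x = B_t and multiply the f'' term by 1/2:
  drift     = (1/2) * (8*cos(2*x/5)/75) evaluated at B_t = 4*cos(2*B_t/5)/75
  diffusion = (4*sin(2*x/5)/15) evaluated at B_t = 4*sin(2*B_t/5)/15
Therefore d(-2*cos(2*B_t/5)/3) = (4*cos(2*B_t/5)/75) dt + (4*sin(2*B_t/5)/15) dB_t.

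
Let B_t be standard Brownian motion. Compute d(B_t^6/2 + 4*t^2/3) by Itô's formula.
d(B_t^6/2 + 4*t^2/3) = (15*B_t^4/2 + 8*t/3) dt + (3*B_t^5) dB_t

Itô's formula for f(t, x): d f(t, B_t) = (f_t + (1/2) f_xx) dt + f_x dB_t. Compute partials of f(t, x) = 4*t^2/3 + x^6/2:
  f_t(t,x)  = 8*t/3
  f_x(t,x)  = 3*x^5
  f_xx(t,x) = 15*x^4
Assemble drift = f_t + (1/2) f_xx = 8*t/3 + 15*x^4/2 and diffusion = f_x = 3*x^5. Substituting x = B_t:
  d(B_t^6/2 + 4*t^2/3) = (15*B_t^4/2 + 8*t/3) dt + (3*B_t^5) dB_t.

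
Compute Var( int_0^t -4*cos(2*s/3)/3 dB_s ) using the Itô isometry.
Var = 8*t/9 + 2*sin(4*t/3)/3

The Itô integral of a deterministic integrand f(s) has mean 0 because each increment f(s) * (B_{s+ds} - B_s) has mean 0. By the Itô isometry:
  Var( int_0^t f(s) dB_s ) = E[ (int_0^t f(s) dB_s)^2 ] = int_0^t f(s)^2 ds.
Here f(s) = -4*cos(2*s/3)/3, so f(s)^2 = 16*cos(2*s/3)^2/9. Integrate:
  int_0^t (16*cos(2*s/3)^2/9) ds = 8*t/9 + 2*sin(4*t/3)/3.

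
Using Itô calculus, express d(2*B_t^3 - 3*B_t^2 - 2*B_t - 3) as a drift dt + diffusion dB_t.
d(2*B_t^3 - 3*B_t^2 - 2*B_t - 3) = (6*B_t - 3) dt + (6*B_t^2 - 6*B_t - 2) dB_t

Itô's formula for f(B_t) gives d f(B_t) = f'(B_t) dB_t + (1/2) f''(B_t) dt. Compute derivatives of f(x) = 2*x^3 - 3*x^2 - 2*x - 3:
  f'(x)  = 6*x^2 - 6*x - 2
  f''(x) = 12*x - 6
Substitute x = B_t and multiply the f'' term by 1/2:
  drift     = (1/2) * (12*x - 6) evaluated at B_t = 6*B_t - 3
  diffusion = (6*x^2 - 6*x - 2) evaluated at B_t = 6*B_t^2 - 6*B_t - 2
Therefore d(2*B_t^3 - 3*B_t^2 - 2*B_t - 3) = (6*B_t - 3) dt + (6*B_t^2 - 6*B_t - 2) dB_t.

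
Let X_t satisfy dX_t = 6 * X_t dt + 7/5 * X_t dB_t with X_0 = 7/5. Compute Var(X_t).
Var(X_t) = 49*(exp(49*t/25) - 1)*exp(12*t)/25

For GBM dX = mu X dt + sigma X dB with X_0 = x_0, apply Itô to Y = log X: dY = (mu - sigma^2/2) dt + sigma dB, so Y_t = log(x_0) + (mu - sigma^2/2) t + sigma B_t and hence X_t = x_0 * exp((mu - sigma^2/2) t + sigma B_t).
With mu = 6, sigma = 7/5, x_0 = 7/5, this gives:
  X_t = 7/5 * exp((251/50) * t + (7/5) * B_t).
Since sigma*B_t ~ Normal(0, sigma^2 t), E[exp(sigma*B_t)] = exp(sigma^2 t / 2); so E[X_t] = x_0 * exp((mu - sigma^2/2) t) * exp(sigma^2 t / 2) = x_0 * exp(mu t) = 7*exp(6*t)/5.
Var(X_t) = E[X_t^2] - (E[X_t])^2 = x_0^2 * exp(2 mu t) * (exp(sigma^2 t) - 1) = 49*(exp(49*t/25) - 1)*exp(12*t)/25.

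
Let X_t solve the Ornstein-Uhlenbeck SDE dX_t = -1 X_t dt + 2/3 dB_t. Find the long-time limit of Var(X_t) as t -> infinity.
lim Var(X_t) = 2/9

The OU SDE dX = -theta X dt + sigma dB admits the integrating factor exp(theta t): d(exp(theta t) X_t) = sigma exp(theta t) dB_t. Integrating from 0 to t gives X_t = x_0 * exp(-theta t) + sigma * int_0^t exp(-theta (t-s)) dB_s for any initial x_0. The Itô integral has variance (by the Itô isometry) sigma^2 * int_0^t exp(-2 theta (t - s)) ds = sigma^2 * (1 - exp(-2 theta t)) / (2 theta), independent of x_0.
With theta = 1, sigma = 2/3:
  Var(X_t) = (2/3)^2 * (1 - exp(-2*1 t)) / (2 * 1) = 2/9 - 2*exp(-2*t)/9.
As t -> infinity, exp(-2*1 t) -> 0, so the stationary variance is sigma^2 / (2 theta) = 2/9.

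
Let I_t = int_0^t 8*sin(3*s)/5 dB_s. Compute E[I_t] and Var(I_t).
E[I_t] = 0; Var(I_t) = 32*t/25 - 16*sin(6*t)/75

The Itô integral of a deterministic integrand f(s) has mean 0 because each increment f(s) * (B_{s+ds} - B_s) has mean 0. By the Itô isometry:
  Var( int_0^t f(s) dB_s ) = E[ (int_0^t f(s) dB_s)^2 ] = int_0^t f(s)^2 ds.
Here f(s) = 8*sin(3*s)/5, so f(s)^2 = 64*sin(3*s)^2/25. Integrate:
  int_0^t (64*sin(3*s)^2/25) ds = 32*t/25 - 16*sin(6*t)/75.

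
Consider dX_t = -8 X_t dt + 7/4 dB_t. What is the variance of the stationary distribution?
lim Var(X_t) = 49/256

The OU SDE dX = -theta X dt + sigma dB admits the integrating factor exp(theta t): d(exp(theta t) X_t) = sigma exp(theta t) dB_t. Integrating from 0 to t gives X_t = x_0 * exp(-theta t) + sigma * int_0^t exp(-theta (t-s)) dB_s for any initial x_0. The Itô integral has variance (by the Itô isometry) sigma^2 * int_0^t exp(-2 theta (t - s)) ds = sigma^2 * (1 - exp(-2 theta t)) / (2 theta), independent of x_0.
With theta = 8, sigma = 7/4:
  Var(X_t) = (7/4)^2 * (1 - exp(-2*8 t)) / (2 * 8) = 49/256 - 49*exp(-16*t)/256.
As t -> infinity, exp(-2*8 t) -> 0, so the stationary variance is sigma^2 / (2 theta) = 49/256.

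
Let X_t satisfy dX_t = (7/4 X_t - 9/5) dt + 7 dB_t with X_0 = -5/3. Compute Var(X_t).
Var(X_t) = 14*exp(7*t/2) - 14

The variance V(t) = Var(X_t) satisfies V'(t) = 2 a V(t) + c^2 with V(0) = 0 (drift coefficient is linear in X, diffusion is constant). With a = 7/4, c = 7, the solution is
  V(t) = (c^2 / (2 a)) * (exp(2 a t) - 1)
       = (7^2 / (2*(7/4))) * (exp((7/2) t) - 1)
       = 14*exp(7*t/2) - 14.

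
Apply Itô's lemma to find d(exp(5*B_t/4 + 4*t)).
d(exp(5*B_t/4 + 4*t)) = (153*exp(5*B_t/4 + 4*t)/32) dt + (5*exp(5*B_t/4 + 4*t)/4) dB_t

Itô's formula for f(t, x): d f(t, B_t) = (f_t + (1/2) f_xx) dt + f_x dB_t. Compute partials of f(t, x) = exp(4*t + 5*x/4):
  f_t(t,x)  = 4*exp(4*t + 5*x/4)
  f_x(t,x)  = 5*exp(4*t + 5*x/4)/4
  f_xx(t,x) = 25*exp(4*t + 5*x/4)/16
Assemble drift = f_t + (1/2) f_xx = 153*exp(4*t + 5*x/4)/32 and diffusion = f_x = 5*exp(4*t + 5*x/4)/4. Substituting x = B_t:
  d(exp(5*B_t/4 + 4*t)) = (153*exp(5*B_t/4 + 4*t)/32) dt + (5*exp(5*B_t/4 + 4*t)/4) dB_t.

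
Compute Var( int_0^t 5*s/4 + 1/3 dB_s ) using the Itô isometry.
Var = t*(75*t^2 + 60*t + 16)/144

The Itô integral of a deterministic integrand f(s) has mean 0 because each increment f(s) * (B_{s+ds} - B_s) has mean 0. By the Itô isometry:
  Var( int_0^t f(s) dB_s ) = E[ (int_0^t f(s) dB_s)^2 ] = int_0^t f(s)^2 ds.
Here f(s) = 5*s/4 + 1/3, so f(s)^2 = (15*s + 4)^2/144. Integrate:
  int_0^t ((15*s + 4)^2/144) ds = t*(75*t^2 + 60*t + 16)/144.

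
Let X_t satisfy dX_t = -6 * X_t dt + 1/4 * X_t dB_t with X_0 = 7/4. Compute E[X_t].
E[X_t] = 7*exp(-6*t)/4

For GBM dX = mu X dt + sigma X dB with X_0 = x_0, apply Itô to Y = log X: dY = (mu - sigma^2/2) dt + sigma dB, so Y_t = log(x_0) + (mu - sigma^2/2) t + sigma B_t and hence X_t = x_0 * exp((mu - sigma^2/2) t + sigma B_t).
With mu = -6, sigma = 1/4, x_0 = 7/4, this gives:
  X_t = 7/4 * exp((-193/32) * t + (1/4) * B_t).
Since sigma*B_t ~ Normal(0, sigma^2 t), E[exp(sigma*B_t)] = exp(sigma^2 t / 2); so E[X_t] = x_0 * exp((mu - sigma^2/2) t) * exp(sigma^2 t / 2) = x_0 * exp(mu t) = 7*exp(-6*t)/4.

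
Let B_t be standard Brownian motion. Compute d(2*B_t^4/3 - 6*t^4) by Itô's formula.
d(2*B_t^4/3 - 6*t^4) = (4*B_t^2 - 24*t^3) dt + (8*B_t^3/3) dB_t

Itô's formula for f(t, x): d f(t, B_t) = (f_t + (1/2) f_xx) dt + f_x dB_t. Compute partials of f(t, x) = -6*t^4 + 2*x^4/3:
  f_t(t,x)  = -24*t^3
  f_x(t,x)  = 8*x^3/3
  f_xx(t,x) = 8*x^2
Assemble drift = f_t + (1/2) f_xx = -24*t^3 + 4*x^2 and diffusion = f_x = 8*x^3/3. Substituting x = B_t:
  d(2*B_t^4/3 - 6*t^4) = (4*B_t^2 - 24*t^3) dt + (8*B_t^3/3) dB_t.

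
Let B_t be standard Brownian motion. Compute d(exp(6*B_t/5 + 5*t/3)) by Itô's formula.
d(exp(6*B_t/5 + 5*t/3)) = (179*exp(6*B_t/5 + 5*t/3)/75) dt + (6*exp(6*B_t/5 + 5*t/3)/5) dB_t

Itô's formula for f(t, x): d f(t, B_t) = (f_t + (1/2) f_xx) dt + f_x dB_t. Compute partials of f(t, x) = exp(5*t/3 + 6*x/5):
  f_t(t,x)  = 5*exp(5*t/3 + 6*x/5)/3
  f_x(t,x)  = 6*exp(5*t/3 + 6*x/5)/5
  f_xx(t,x) = 36*exp(5*t/3 + 6*x/5)/25
Assemble drift = f_t + (1/2) f_xx = 179*exp(5*t/3 + 6*x/5)/75 and diffusion = f_x = 6*exp(5*t/3 + 6*x/5)/5. Substituting x = B_t:
  d(exp(6*B_t/5 + 5*t/3)) = (179*exp(6*B_t/5 + 5*t/3)/75) dt + (6*exp(6*B_t/5 + 5*t/3)/5) dB_t.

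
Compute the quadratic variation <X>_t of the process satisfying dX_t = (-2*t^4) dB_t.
<X>_t = 4*t^9/9

For an Itô process dX_t = a(t) dt + b(t) dB_t, the quadratic variation is <X>_t = int_0^t b(s)^2 ds (the drift term does not contribute). Here b(s) = -2*s^4, so
  b(s)^2 = 4*s^8.
Integrating from 0 to t:
  <X>_t = int_0^t (4*s^8) ds = 4*t^9/9.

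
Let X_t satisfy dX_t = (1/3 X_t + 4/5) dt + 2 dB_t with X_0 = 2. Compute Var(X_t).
Var(X_t) = 6*exp(2*t/3) - 6

The variance V(t) = Var(X_t) satisfies V'(t) = 2 a V(t) + c^2 with V(0) = 0 (drift coefficient is linear in X, diffusion is constant). With a = 1/3, c = 2, the solution is
  V(t) = (c^2 / (2 a)) * (exp(2 a t) - 1)
       = (2^2 / (2*(1/3))) * (exp((2/3) t) - 1)
       = 6*exp(2*t/3) - 6.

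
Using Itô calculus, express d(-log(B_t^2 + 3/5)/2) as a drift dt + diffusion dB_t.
d(-log(B_t^2 + 3/5)/2) = (5*(5*B_t^2 - 3)/(2*(5*B_t^2 + 3)^2)) dt + (-5*B_t/(5*B_t^2 + 3)) dB_t

Itô's formula for f(B_t) gives d f(B_t) = f'(B_t) dB_t + (1/2) f''(B_t) dt. Compute derivatives of f(x) = -log(x^2 + 3/5)/2:
  f'(x)  = -5*x/(5*x^2 + 3)
  f''(x) = 5*(5*x^2 - 3)/(5*x^2 + 3)^2
Substitute x = B_t and multiply the f'' term by 1/2:
  drift     = (1/2) * (5*(5*x^2 - 3)/(5*x^2 + 3)^2) evaluated at B_t = 5*(5*B_t^2 - 3)/(2*(5*B_t^2 + 3)^2)
  diffusion = (-5*x/(5*x^2 + 3)) evaluated at B_t = -5*B_t/(5*B_t^2 + 3)
Therefore d(-log(B_t^2 + 3/5)/2) = (5*(5*B_t^2 - 3)/(2*(5*B_t^2 + 3)^2)) dt + (-5*B_t/(5*B_t^2 + 3)) dB_t.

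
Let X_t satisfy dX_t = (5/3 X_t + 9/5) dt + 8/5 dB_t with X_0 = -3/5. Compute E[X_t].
E[X_t] = 12*exp(5*t/3)/25 - 27/25

Taking expectations and using E[dB_t] = 0, the mean m(t) = E[X_t] satisfies the ODE m'(t) = a m(t) + b with m(0) = x_0. With a = 5/3, b = 9/5, x_0 = -3/5, the solution is
  m(t) = x_0 * exp(a t) + (b/a) * (exp(a t) - 1)
       = (-3/5) * exp((5/3) t) + ((9/5)/(5/3)) * (exp((5/3) t) - 1)
       = 12*exp(5*t/3)/25 - 27/25.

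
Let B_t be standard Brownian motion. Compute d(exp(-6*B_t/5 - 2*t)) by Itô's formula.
d(exp(-6*B_t/5 - 2*t)) = (-32*exp(-6*B_t/5 - 2*t)/25) dt + (-6*exp(-6*B_t/5 - 2*t)/5) dB_t

Itô's formula for f(t, x): d f(t, B_t) = (f_t + (1/2) f_xx) dt + f_x dB_t. Compute partials of f(t, x) = exp(-2*t - 6*x/5):
  f_t(t,x)  = -2*exp(-2*t - 6*x/5)
  f_x(t,x)  = -6*exp(-2*t - 6*x/5)/5
  f_xx(t,x) = 36*exp(-2*t - 6*x/5)/25
Assemble drift = f_t + (1/2) f_xx = -32*exp(-2*t - 6*x/5)/25 and diffusion = f_x = -6*exp(-2*t - 6*x/5)/5. Substituting x = B_t:
  d(exp(-6*B_t/5 - 2*t)) = (-32*exp(-6*B_t/5 - 2*t)/25) dt + (-6*exp(-6*B_t/5 - 2*t)/5) dB_t.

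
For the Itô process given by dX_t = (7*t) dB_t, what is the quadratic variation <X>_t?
<X>_t = 49*t^3/3

For an Itô process dX_t = a(t) dt + b(t) dB_t, the quadratic variation is <X>_t = int_0^t b(s)^2 ds (the drift term does not contribute). Here b(s) = 7*s, so
  b(s)^2 = 49*s^2.
Integrating from 0 to t:
  <X>_t = int_0^t (49*s^2) ds = 49*t^3/3.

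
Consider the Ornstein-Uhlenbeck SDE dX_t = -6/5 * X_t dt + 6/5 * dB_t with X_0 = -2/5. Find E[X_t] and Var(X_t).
E[X_t] = -2*exp(-6*t/5)/5; Var(X_t) = 3/5 - 3*exp(-12*t/5)/5

The OU SDE dX = -theta X dt + sigma dB admits the integrating factor exp(theta t): d(exp(theta t) X_t) = sigma exp(theta t) dB_t. Integrating from 0 to t:
  X_t = x_0 * exp(-theta t) + sigma * int_0^t exp(-theta (t-s)) dB_s.
The Itô integral has mean 0 and (by the Itô isometry) variance sigma^2 * int_0^t exp(-2 theta (t - s)) ds = sigma^2 * (1 - exp(-2 theta t)) / (2 theta).
With theta = 6/5, sigma = 6/5, x_0 = -2/5:
  E[X_t] = -2/5 * exp(-6/5 t) = -2*exp(-6*t/5)/5
  Var(X_t) = (6/5)^2 * (1 - exp(-2*6/5 t)) / (2 * 6/5) = 3/5 - 3*exp(-12*t/5)/5.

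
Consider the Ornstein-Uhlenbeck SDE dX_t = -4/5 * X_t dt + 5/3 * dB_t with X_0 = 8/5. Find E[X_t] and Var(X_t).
E[X_t] = 8*exp(-4*t/5)/5; Var(X_t) = 125/72 - 125*exp(-8*t/5)/72

The OU SDE dX = -theta X dt + sigma dB admits the integrating factor exp(theta t): d(exp(theta t) X_t) = sigma exp(theta t) dB_t. Integrating from 0 to t:
  X_t = x_0 * exp(-theta t) + sigma * int_0^t exp(-theta (t-s)) dB_s.
The Itô integral has mean 0 and (by the Itô isometry) variance sigma^2 * int_0^t exp(-2 theta (t - s)) ds = sigma^2 * (1 - exp(-2 theta t)) / (2 theta).
With theta = 4/5, sigma = 5/3, x_0 = 8/5:
  E[X_t] = 8/5 * exp(-4/5 t) = 8*exp(-4*t/5)/5
  Var(X_t) = (5/3)^2 * (1 - exp(-2*4/5 t)) / (2 * 4/5) = 125/72 - 125*exp(-8*t/5)/72.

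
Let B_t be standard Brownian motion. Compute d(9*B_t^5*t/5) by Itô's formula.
d(9*B_t^5*t/5) = (9*B_t^3*(B_t^2 + 10*t)/5) dt + (9*B_t^4*t) dB_t

Itô's formula for f(t, x): d f(t, B_t) = (f_t + (1/2) f_xx) dt + f_x dB_t. Compute partials of f(t, x) = 9*t*x^5/5:
  f_t(t,x)  = 9*x^5/5
  f_x(t,x)  = 9*t*x^4
  f_xx(t,x) = 36*t*x^3
Assemble drift = f_t + (1/2) f_xx = 9*x^3*(10*t + x^2)/5 and diffusion = f_x = 9*t*x^4. Substituting x = B_t:
  d(9*B_t^5*t/5) = (9*B_t^3*(B_t^2 + 10*t)/5) dt + (9*B_t^4*t) dB_t.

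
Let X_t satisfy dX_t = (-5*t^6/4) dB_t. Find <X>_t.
<X>_t = 25*t^13/208

For an Itô process dX_t = a(t) dt + b(t) dB_t, the quadratic variation is <X>_t = int_0^t b(s)^2 ds (the drift term does not contribute). Here b(s) = -5*s^6/4, so
  b(s)^2 = 25*s^12/16.
Integrating from 0 to t:
  <X>_t = int_0^t (25*s^12/16) ds = 25*t^13/208.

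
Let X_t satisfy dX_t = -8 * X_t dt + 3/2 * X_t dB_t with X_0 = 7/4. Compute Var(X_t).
Var(X_t) = (49*exp(9*t/4) - 49)*exp(-16*t)/16

For GBM dX = mu X dt + sigma X dB with X_0 = x_0, apply Itô to Y = log X: dY = (mu - sigma^2/2) dt + sigma dB, so Y_t = log(x_0) + (mu - sigma^2/2) t + sigma B_t and hence X_t = x_0 * exp((mu - sigma^2/2) t + sigma B_t).
With mu = -8, sigma = 3/2, x_0 = 7/4, this gives:
  X_t = 7/4 * exp((-73/8) * t + (3/2) * B_t).
Since sigma*B_t ~ Normal(0, sigma^2 t), E[exp(sigma*B_t)] = exp(sigma^2 t / 2); so E[X_t] = x_0 * exp((mu - sigma^2/2) t) * exp(sigma^2 t / 2) = x_0 * exp(mu t) = 7*exp(-8*t)/4.
Var(X_t) = E[X_t^2] - (E[X_t])^2 = x_0^2 * exp(2 mu t) * (exp(sigma^2 t) - 1) = (49*exp(9*t/4) - 49)*exp(-16*t)/16.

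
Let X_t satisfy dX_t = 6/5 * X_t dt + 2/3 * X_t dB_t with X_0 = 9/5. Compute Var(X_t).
Var(X_t) = 81*(exp(4*t/9) - 1)*exp(12*t/5)/25

For GBM dX = mu X dt + sigma X dB with X_0 = x_0, apply Itô to Y = log X: dY = (mu - sigma^2/2) dt + sigma dB, so Y_t = log(x_0) + (mu - sigma^2/2) t + sigma B_t and hence X_t = x_0 * exp((mu - sigma^2/2) t + sigma B_t).
With mu = 6/5, sigma = 2/3, x_0 = 9/5, this gives:
  X_t = 9/5 * exp((44/45) * t + (2/3) * B_t).
Since sigma*B_t ~ Normal(0, sigma^2 t), E[exp(sigma*B_t)] = exp(sigma^2 t / 2); so E[X_t] = x_0 * exp((mu - sigma^2/2) t) * exp(sigma^2 t / 2) = x_0 * exp(mu t) = 9*exp(6*t/5)/5.
Var(X_t) = E[X_t^2] - (E[X_t])^2 = x_0^2 * exp(2 mu t) * (exp(sigma^2 t) - 1) = 81*(exp(4*t/9) - 1)*exp(12*t/5)/25.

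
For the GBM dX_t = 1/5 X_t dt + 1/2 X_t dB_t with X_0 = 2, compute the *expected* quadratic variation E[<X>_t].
E[<X>_t] = 20*exp(13*t/20)/13 - 20/13

<X>_t = int_0^t ((1/2) * X_s)^2 ds. Taking expectation inside the integral: E[<X>_t] = (1/2)^2 * int_0^t E[X_s^2] ds. For GBM, E[X_s^2] = x_0^2 * exp((2 mu + sigma^2) s). Integrating:
  E[<X>_t] = (1/2)^2 * 2^2 * (exp((2*(1/5) + (1/2)^2) t) - 1) / (2*(1/5) + (1/2)^2)
           = (1/2)^2 * 2^2 * (exp((13/20) t) - 1) / (13/20) = 20*exp(13*t/20)/13 - 20/13.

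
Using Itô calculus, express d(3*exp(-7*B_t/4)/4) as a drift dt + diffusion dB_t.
d(3*exp(-7*B_t/4)/4) = (147*exp(-7*B_t/4)/128) dt + (-21*exp(-7*B_t/4)/16) dB_t

Itô's formula for f(B_t) gives d f(B_t) = f'(B_t) dB_t + (1/2) f''(B_t) dt. Compute derivatives of f(x) = 3*exp(-7*x/4)/4:
  f'(x)  = -21*exp(-7*x/4)/16
  f''(x) = 147*exp(-7*x/4)/64
Substitute x = B_t and multiply the f'' term by 1/2:
  drift     = (1/2) * (147*exp(-7*x/4)/64) evaluated at B_t = 147*exp(-7*B_t/4)/128
  diffusion = (-21*exp(-7*x/4)/16) evaluated at B_t = -21*exp(-7*B_t/4)/16
Therefore d(3*exp(-7*B_t/4)/4) = (147*exp(-7*B_t/4)/128) dt + (-21*exp(-7*B_t/4)/16) dB_t.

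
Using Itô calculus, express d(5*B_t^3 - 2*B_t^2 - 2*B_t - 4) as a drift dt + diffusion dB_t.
d(5*B_t^3 - 2*B_t^2 - 2*B_t - 4) = (15*B_t - 2) dt + (15*B_t^2 - 4*B_t - 2) dB_t

Itô's formula for f(B_t) gives d f(B_t) = f'(B_t) dB_t + (1/2) f''(B_t) dt. Compute derivatives of f(x) = 5*x^3 - 2*x^2 - 2*x - 4:
  f'(x)  = 15*x^2 - 4*x - 2
  f''(x) = 30*x - 4
Substitute x = B_t and multiply the f'' term by 1/2:
  drift     = (1/2) * (30*x - 4) evaluated at B_t = 15*B_t - 2
  diffusion = (15*x^2 - 4*x - 2) evaluated at B_t = 15*B_t^2 - 4*B_t - 2
Therefore d(5*B_t^3 - 2*B_t^2 - 2*B_t - 4) = (15*B_t - 2) dt + (15*B_t^2 - 4*B_t - 2) dB_t.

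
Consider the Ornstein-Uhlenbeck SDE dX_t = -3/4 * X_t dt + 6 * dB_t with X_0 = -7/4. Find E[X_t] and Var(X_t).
E[X_t] = -7*exp(-3*t/4)/4; Var(X_t) = 24 - 24*exp(-3*t/2)

The OU SDE dX = -theta X dt + sigma dB admits the integrating factor exp(theta t): d(exp(theta t) X_t) = sigma exp(theta t) dB_t. Integrating from 0 to t:
  X_t = x_0 * exp(-theta t) + sigma * int_0^t exp(-theta (t-s)) dB_s.
The Itô integral has mean 0 and (by the Itô isometry) variance sigma^2 * int_0^t exp(-2 theta (t - s)) ds = sigma^2 * (1 - exp(-2 theta t)) / (2 theta).
With theta = 3/4, sigma = 6, x_0 = -7/4:
  E[X_t] = -7/4 * exp(-3/4 t) = -7*exp(-3*t/4)/4
  Var(X_t) = (6)^2 * (1 - exp(-2*3/4 t)) / (2 * 3/4) = 24 - 24*exp(-3*t/2).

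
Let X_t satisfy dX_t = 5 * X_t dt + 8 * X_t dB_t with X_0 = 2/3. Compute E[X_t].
E[X_t] = 2*exp(5*t)/3

For GBM dX = mu X dt + sigma X dB with X_0 = x_0, apply Itô to Y = log X: dY = (mu - sigma^2/2) dt + sigma dB, so Y_t = log(x_0) + (mu - sigma^2/2) t + sigma B_t and hence X_t = x_0 * exp((mu - sigma^2/2) t + sigma B_t).
With mu = 5, sigma = 8, x_0 = 2/3, this gives:
  X_t = 2/3 * exp((-27) * t + (8) * B_t).
Since sigma*B_t ~ Normal(0, sigma^2 t), E[exp(sigma*B_t)] = exp(sigma^2 t / 2); so E[X_t] = x_0 * exp((mu - sigma^2/2) t) * exp(sigma^2 t / 2) = x_0 * exp(mu t) = 2*exp(5*t)/3.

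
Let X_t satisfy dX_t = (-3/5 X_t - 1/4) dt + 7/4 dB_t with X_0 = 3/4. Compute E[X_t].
E[X_t] = -5/12 + 7*exp(-3*t/5)/6

Taking expectations and using E[dB_t] = 0, the mean m(t) = E[X_t] satisfies the ODE m'(t) = a m(t) + b with m(0) = x_0. With a = -3/5, b = -1/4, x_0 = 3/4, the solution is
  m(t) = x_0 * exp(a t) + (b/a) * (exp(a t) - 1)
       = (3/4) * exp((-3/5) t) + ((-1/4)/(-3/5)) * (exp((-3/5) t) - 1)
       = -5/12 + 7*exp(-3*t/5)/6.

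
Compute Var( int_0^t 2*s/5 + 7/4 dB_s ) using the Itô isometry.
Var = t*(64*t^2 + 840*t + 3675)/1200

The Itô integral of a deterministic integrand f(s) has mean 0 because each increment f(s) * (B_{s+ds} - B_s) has mean 0. By the Itô isometry:
  Var( int_0^t f(s) dB_s ) = E[ (int_0^t f(s) dB_s)^2 ] = int_0^t f(s)^2 ds.
Here f(s) = 2*s/5 + 7/4, so f(s)^2 = (8*s + 35)^2/400. Integrate:
  int_0^t ((8*s + 35)^2/400) ds = t*(64*t^2 + 840*t + 3675)/1200.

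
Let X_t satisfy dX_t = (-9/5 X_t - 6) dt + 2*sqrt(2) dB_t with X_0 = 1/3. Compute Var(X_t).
Var(X_t) = 20/9 - 20*exp(-18*t/5)/9

The variance V(t) = Var(X_t) satisfies V'(t) = 2 a V(t) + c^2 with V(0) = 0 (drift coefficient is linear in X, diffusion is constant). With a = -9/5, c = 2*sqrt(2), the solution is
  V(t) = (c^2 / (2 a)) * (exp(2 a t) - 1)
       = ((2*sqrt(2))^2 / (2*(-9/5))) * (exp((-18/5) t) - 1)
       = 20/9 - 20*exp(-18*t/5)/9.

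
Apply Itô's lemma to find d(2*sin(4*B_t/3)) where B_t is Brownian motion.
d(2*sin(4*B_t/3)) = (-16*sin(4*B_t/3)/9) dt + (8*cos(4*B_t/3)/3) dB_t

Itô's formula for f(B_t) gives d f(B_t) = f'(B_t) dB_t + (1/2) f''(B_t) dt. Compute derivatives of f(x) = 2*sin(4*x/3):
  f'(x)  = 8*cos(4*x/3)/3
  f''(x) = -32*sin(4*x/3)/9
Substitute x = B_t and multiply the f'' term by 1/2:
  drift     = (1/2) * (-32*sin(4*x/3)/9) evaluated at B_t = -16*sin(4*B_t/3)/9
  diffusion = (8*cos(4*x/3)/3) evaluated at B_t = 8*cos(4*B_t/3)/3
Therefore d(2*sin(4*B_t/3)) = (-16*sin(4*B_t/3)/9) dt + (8*cos(4*B_t/3)/3) dB_t.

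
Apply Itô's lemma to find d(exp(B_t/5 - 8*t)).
d(exp(B_t/5 - 8*t)) = (-399*exp(B_t/5 - 8*t)/50) dt + (exp(B_t/5 - 8*t)/5) dB_t

Itô's formula for f(t, x): d f(t, B_t) = (f_t + (1/2) f_xx) dt + f_x dB_t. Compute partials of f(t, x) = exp(-8*t + x/5):
  f_t(t,x)  = -8*exp(-8*t + x/5)
  f_x(t,x)  = exp(-8*t + x/5)/5
  f_xx(t,x) = exp(-8*t + x/5)/25
Assemble drift = f_t + (1/2) f_xx = -399*exp(-8*t + x/5)/50 and diffusion = f_x = exp(-8*t + x/5)/5. Substituting x = B_t:
  d(exp(B_t/5 - 8*t)) = (-399*exp(B_t/5 - 8*t)/50) dt + (exp(B_t/5 - 8*t)/5) dB_t.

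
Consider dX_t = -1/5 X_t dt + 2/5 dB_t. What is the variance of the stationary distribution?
lim Var(X_t) = 2/5

The OU SDE dX = -theta X dt + sigma dB admits the integrating factor exp(theta t): d(exp(theta t) X_t) = sigma exp(theta t) dB_t. Integrating from 0 to t gives X_t = x_0 * exp(-theta t) + sigma * int_0^t exp(-theta (t-s)) dB_s for any initial x_0. The Itô integral has variance (by the Itô isometry) sigma^2 * int_0^t exp(-2 theta (t - s)) ds = sigma^2 * (1 - exp(-2 theta t)) / (2 theta), independent of x_0.
With theta = 1/5, sigma = 2/5:
  Var(X_t) = (2/5)^2 * (1 - exp(-2*1/5 t)) / (2 * 1/5) = 2/5 - 2*exp(-2*t/5)/5.
As t -> infinity, exp(-2*1/5 t) -> 0, so the stationary variance is sigma^2 / (2 theta) = 2/5.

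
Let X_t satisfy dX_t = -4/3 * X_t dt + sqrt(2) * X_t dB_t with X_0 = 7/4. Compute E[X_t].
E[X_t] = 7*exp(-4*t/3)/4

For GBM dX = mu X dt + sigma X dB with X_0 = x_0, apply Itô to Y = log X: dY = (mu - sigma^2/2) dt + sigma dB, so Y_t = log(x_0) + (mu - sigma^2/2) t + sigma B_t and hence X_t = x_0 * exp((mu - sigma^2/2) t + sigma B_t).
With mu = -4/3, sigma = sqrt(2), x_0 = 7/4, this gives:
  X_t = 7/4 * exp((-7/3) * t + (sqrt(2)) * B_t).
Since sigma*B_t ~ Normal(0, sigma^2 t), E[exp(sigma*B_t)] = exp(sigma^2 t / 2); so E[X_t] = x_0 * exp((mu - sigma^2/2) t) * exp(sigma^2 t / 2) = x_0 * exp(mu t) = 7*exp(-4*t/3)/4.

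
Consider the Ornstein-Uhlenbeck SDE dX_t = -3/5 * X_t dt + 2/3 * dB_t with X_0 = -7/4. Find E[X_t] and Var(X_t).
E[X_t] = -7*exp(-3*t/5)/4; Var(X_t) = 10/27 - 10*exp(-6*t/5)/27

The OU SDE dX = -theta X dt + sigma dB admits the integrating factor exp(theta t): d(exp(theta t) X_t) = sigma exp(theta t) dB_t. Integrating from 0 to t:
  X_t = x_0 * exp(-theta t) + sigma * int_0^t exp(-theta (t-s)) dB_s.
The Itô integral has mean 0 and (by the Itô isometry) variance sigma^2 * int_0^t exp(-2 theta (t - s)) ds = sigma^2 * (1 - exp(-2 theta t)) / (2 theta).
With theta = 3/5, sigma = 2/3, x_0 = -7/4:
  E[X_t] = -7/4 * exp(-3/5 t) = -7*exp(-3*t/5)/4
  Var(X_t) = (2/3)^2 * (1 - exp(-2*3/5 t)) / (2 * 3/5) = 10/27 - 10*exp(-6*t/5)/27.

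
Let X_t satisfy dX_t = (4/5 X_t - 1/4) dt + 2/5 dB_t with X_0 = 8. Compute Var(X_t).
Var(X_t) = exp(8*t/5)/10 - 1/10

The variance V(t) = Var(X_t) satisfies V'(t) = 2 a V(t) + c^2 with V(0) = 0 (drift coefficient is linear in X, diffusion is constant). With a = 4/5, c = 2/5, the solution is
  V(t) = (c^2 / (2 a)) * (exp(2 a t) - 1)
       = ((2/5)^2 / (2*(4/5))) * (exp((8/5) t) - 1)
       = exp(8*t/5)/10 - 1/10.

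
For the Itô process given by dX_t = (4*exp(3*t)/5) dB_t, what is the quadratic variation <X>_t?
<X>_t = 8*exp(6*t)/75 - 8/75

For an Itô process dX_t = a(t) dt + b(t) dB_t, the quadratic variation is <X>_t = int_0^t b(s)^2 ds (the drift term does not contribute). Here b(s) = 4*exp(3*s)/5, so
  b(s)^2 = 16*exp(6*s)/25.
Integrating from 0 to t:
  <X>_t = int_0^t (16*exp(6*s)/25) ds = 8*exp(6*t)/75 - 8/75.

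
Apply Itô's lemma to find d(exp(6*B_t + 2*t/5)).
d(exp(6*B_t + 2*t/5)) = (92*exp(6*B_t + 2*t/5)/5) dt + (6*exp(6*B_t + 2*t/5)) dB_t

Itô's formula for f(t, x): d f(t, B_t) = (f_t + (1/2) f_xx) dt + f_x dB_t. Compute partials of f(t, x) = exp(2*t/5 + 6*x):
  f_t(t,x)  = 2*exp(2*t/5 + 6*x)/5
  f_x(t,x)  = 6*exp(2*t/5 + 6*x)
  f_xx(t,x) = 36*exp(2*t/5 + 6*x)
Assemble drift = f_t + (1/2) f_xx = 92*exp(2*t/5 + 6*x)/5 and diffusion = f_x = 6*exp(2*t/5 + 6*x). Substituting x = B_t:
  d(exp(6*B_t + 2*t/5)) = (92*exp(6*B_t + 2*t/5)/5) dt + (6*exp(6*B_t + 2*t/5)) dB_t.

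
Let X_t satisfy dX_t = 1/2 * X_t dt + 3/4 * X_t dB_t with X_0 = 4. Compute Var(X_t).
Var(X_t) = 16*(exp(9*t/16) - 1)*exp(t)

For GBM dX = mu X dt + sigma X dB with X_0 = x_0, apply Itô to Y = log X: dY = (mu - sigma^2/2) dt + sigma dB, so Y_t = log(x_0) + (mu - sigma^2/2) t + sigma B_t and hence X_t = x_0 * exp((mu - sigma^2/2) t + sigma B_t).
With mu = 1/2, sigma = 3/4, x_0 = 4, this gives:
  X_t = 4 * exp((7/32) * t + (3/4) * B_t).
Since sigma*B_t ~ Normal(0, sigma^2 t), E[exp(sigma*B_t)] = exp(sigma^2 t / 2); so E[X_t] = x_0 * exp((mu - sigma^2/2) t) * exp(sigma^2 t / 2) = x_0 * exp(mu t) = 4*exp(t/2).
Var(X_t) = E[X_t^2] - (E[X_t])^2 = x_0^2 * exp(2 mu t) * (exp(sigma^2 t) - 1) = 16*(exp(9*t/16) - 1)*exp(t).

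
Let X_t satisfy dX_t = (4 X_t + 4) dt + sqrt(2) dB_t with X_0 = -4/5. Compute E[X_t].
E[X_t] = exp(4*t)/5 - 1

Taking expectations and using E[dB_t] = 0, the mean m(t) = E[X_t] satisfies the ODE m'(t) = a m(t) + b with m(0) = x_0. With a = 4, b = 4, x_0 = -4/5, the solution is
  m(t) = x_0 * exp(a t) + (b/a) * (exp(a t) - 1)
       = (-4/5) * exp(4 t) + (4/4) * (exp(4 t) - 1)
       = exp(4*t)/5 - 1.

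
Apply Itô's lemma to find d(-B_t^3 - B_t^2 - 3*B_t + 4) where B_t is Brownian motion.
d(-B_t^3 - B_t^2 - 3*B_t + 4) = (-3*B_t - 1) dt + (-3*B_t^2 - 2*B_t - 3) dB_t

Itô's formula for f(B_t) gives d f(B_t) = f'(B_t) dB_t + (1/2) f''(B_t) dt. Compute derivatives of f(x) = -x^3 - x^2 - 3*x + 4:
  f'(x)  = -3*x^2 - 2*x - 3
  f''(x) = -6*x - 2
Substitute x = B_t and multiply the f'' term by 1/2:
  drift     = (1/2) * (-6*x - 2) evaluated at B_t = -3*B_t - 1
  diffusion = (-3*x^2 - 2*x - 3) evaluated at B_t = -3*B_t^2 - 2*B_t - 3
Therefore d(-B_t^3 - B_t^2 - 3*B_t + 4) = (-3*B_t - 1) dt + (-3*B_t^2 - 2*B_t - 3) dB_t.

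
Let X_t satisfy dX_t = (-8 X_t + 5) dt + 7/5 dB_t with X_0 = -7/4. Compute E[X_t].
E[X_t] = 5/8 - 19*exp(-8*t)/8

Taking expectations and using E[dB_t] = 0, the mean m(t) = E[X_t] satisfies the ODE m'(t) = a m(t) + b with m(0) = x_0. With a = -8, b = 5, x_0 = -7/4, the solution is
  m(t) = x_0 * exp(a t) + (b/a) * (exp(a t) - 1)
       = (-7/4) * exp((-8) t) + (5/(-8)) * (exp((-8) t) - 1)
       = 5/8 - 19*exp(-8*t)/8.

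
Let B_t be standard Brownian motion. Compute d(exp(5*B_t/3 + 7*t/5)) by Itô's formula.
d(exp(5*B_t/3 + 7*t/5)) = (251*exp(5*B_t/3 + 7*t/5)/90) dt + (5*exp(5*B_t/3 + 7*t/5)/3) dB_t

Itô's formula for f(t, x): d f(t, B_t) = (f_t + (1/2) f_xx) dt + f_x dB_t. Compute partials of f(t, x) = exp(7*t/5 + 5*x/3):
  f_t(t,x)  = 7*exp(7*t/5 + 5*x/3)/5
  f_x(t,x)  = 5*exp(7*t/5 + 5*x/3)/3
  f_xx(t,x) = 25*exp(7*t/5 + 5*x/3)/9
Assemble drift = f_t + (1/2) f_xx = 251*exp(7*t/5 + 5*x/3)/90 and diffusion = f_x = 5*exp(7*t/5 + 5*x/3)/3. Substituting x = B_t:
  d(exp(5*B_t/3 + 7*t/5)) = (251*exp(5*B_t/3 + 7*t/5)/90) dt + (5*exp(5*B_t/3 + 7*t/5)/3) dB_t.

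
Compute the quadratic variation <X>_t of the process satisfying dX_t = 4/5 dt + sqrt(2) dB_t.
<X>_t = 2*t

For an Itô process dX_t = a(t) dt + b(t) dB_t, the quadratic variation is <X>_t = int_0^t b(s)^2 ds (the drift term does not contribute). Here b(s) = sqrt(2), so
  b(s)^2 = 2.
Integrating from 0 to t:
  <X>_t = int_0^t (2) ds = 2*t.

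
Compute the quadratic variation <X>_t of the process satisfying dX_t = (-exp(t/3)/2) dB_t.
<X>_t = 3*exp(2*t/3)/8 - 3/8

For an Itô process dX_t = a(t) dt + b(t) dB_t, the quadratic variation is <X>_t = int_0^t b(s)^2 ds (the drift term does not contribute). Here b(s) = -exp(s/3)/2, so
  b(s)^2 = exp(2*s/3)/4.
Integrating from 0 to t:
  <X>_t = int_0^t (exp(2*s/3)/4) ds = 3*exp(2*t/3)/8 - 3/8.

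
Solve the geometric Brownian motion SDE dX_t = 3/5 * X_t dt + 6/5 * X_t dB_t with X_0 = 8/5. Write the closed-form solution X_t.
X_t = 8/5 * exp((-3/25) * t + (6/5) * B_t)

For GBM dX = mu X dt + sigma X dB with X_0 = x_0, apply Itô to Y = log X: dY = (mu - sigma^2/2) dt + sigma dB, so Y_t = log(x_0) + (mu - sigma^2/2) t + sigma B_t and hence X_t = x_0 * exp((mu - sigma^2/2) t + sigma B_t).
With mu = 3/5, sigma = 6/5, x_0 = 8/5, this gives:
  X_t = 8/5 * exp((-3/25) * t + (6/5) * B_t).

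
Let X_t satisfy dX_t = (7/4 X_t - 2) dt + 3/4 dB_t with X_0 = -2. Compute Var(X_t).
Var(X_t) = 9*exp(7*t/2)/56 - 9/56

The variance V(t) = Var(X_t) satisfies V'(t) = 2 a V(t) + c^2 with V(0) = 0 (drift coefficient is linear in X, diffusion is constant). With a = 7/4, c = 3/4, the solution is
  V(t) = (c^2 / (2 a)) * (exp(2 a t) - 1)
       = ((3/4)^2 / (2*(7/4))) * (exp((7/2) t) - 1)
       = 9*exp(7*t/2)/56 - 9/56.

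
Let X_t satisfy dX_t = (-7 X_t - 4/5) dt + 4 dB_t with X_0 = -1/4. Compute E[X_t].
E[X_t] = -4/35 - 19*exp(-7*t)/140

Taking expectations and using E[dB_t] = 0, the mean m(t) = E[X_t] satisfies the ODE m'(t) = a m(t) + b with m(0) = x_0. With a = -7, b = -4/5, x_0 = -1/4, the solution is
  m(t) = x_0 * exp(a t) + (b/a) * (exp(a t) - 1)
       = (-1/4) * exp((-7) t) + ((-4/5)/(-7)) * (exp((-7) t) - 1)
       = -4/35 - 19*exp(-7*t)/140.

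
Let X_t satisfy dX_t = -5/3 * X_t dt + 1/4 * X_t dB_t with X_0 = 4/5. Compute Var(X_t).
Var(X_t) = (16*exp(t/16) - 16)*exp(-10*t/3)/25

For GBM dX = mu X dt + sigma X dB with X_0 = x_0, apply Itô to Y = log X: dY = (mu - sigma^2/2) dt + sigma dB, so Y_t = log(x_0) + (mu - sigma^2/2) t + sigma B_t and hence X_t = x_0 * exp((mu - sigma^2/2) t + sigma B_t).
With mu = -5/3, sigma = 1/4, x_0 = 4/5, this gives:
  X_t = 4/5 * exp((-163/96) * t + (1/4) * B_t).
Since sigma*B_t ~ Normal(0, sigma^2 t), E[exp(sigma*B_t)] = exp(sigma^2 t / 2); so E[X_t] = x_0 * exp((mu - sigma^2/2) t) * exp(sigma^2 t / 2) = x_0 * exp(mu t) = 4*exp(-5*t/3)/5.
Var(X_t) = E[X_t^2] - (E[X_t])^2 = x_0^2 * exp(2 mu t) * (exp(sigma^2 t) - 1) = (16*exp(t/16) - 16)*exp(-10*t/3)/25.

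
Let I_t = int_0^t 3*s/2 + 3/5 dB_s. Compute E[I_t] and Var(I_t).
E[I_t] = 0; Var(I_t) = 3*t*(25*t^2 + 30*t + 12)/100

The Itô integral of a deterministic integrand f(s) has mean 0 because each increment f(s) * (B_{s+ds} - B_s) has mean 0. By the Itô isometry:
  Var( int_0^t f(s) dB_s ) = E[ (int_0^t f(s) dB_s)^2 ] = int_0^t f(s)^2 ds.
Here f(s) = 3*s/2 + 3/5, so f(s)^2 = 9*(5*s + 2)^2/100. Integrate:
  int_0^t (9*(5*s + 2)^2/100) ds = 3*t*(25*t^2 + 30*t + 12)/100.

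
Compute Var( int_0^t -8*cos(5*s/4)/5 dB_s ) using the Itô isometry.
Var = 32*t/25 + 64*sin(5*t/2)/125

The Itô integral of a deterministic integrand f(s) has mean 0 because each increment f(s) * (B_{s+ds} - B_s) has mean 0. By the Itô isometry:
  Var( int_0^t f(s) dB_s ) = E[ (int_0^t f(s) dB_s)^2 ] = int_0^t f(s)^2 ds.
Here f(s) = -8*cos(5*s/4)/5, so f(s)^2 = 64*cos(5*s/4)^2/25. Integrate:
  int_0^t (64*cos(5*s/4)^2/25) ds = 32*t/25 + 64*sin(5*t/2)/125.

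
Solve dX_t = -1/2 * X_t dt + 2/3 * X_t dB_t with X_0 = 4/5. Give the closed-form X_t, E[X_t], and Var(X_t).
X_t = 4/5 * exp((-13/18) t + (2/3) B_t); E[X_t] = 4*exp(-t/2)/5; Var(X_t) = (16*exp(4*t/9) - 16)*exp(-t)/25

For GBM dX = mu X dt + sigma X dB with X_0 = x_0, apply Itô to Y = log X: dY = (mu - sigma^2/2) dt + sigma dB, so Y_t = log(x_0) + (mu - sigma^2/2) t + sigma B_t and hence X_t = x_0 * exp((mu - sigma^2/2) t + sigma B_t).
With mu = -1/2, sigma = 2/3, x_0 = 4/5, this gives:
  X_t = 4/5 * exp((-13/18) * t + (2/3) * B_t).
Since sigma*B_t ~ Normal(0, sigma^2 t), E[exp(sigma*B_t)] = exp(sigma^2 t / 2); so E[X_t] = x_0 * exp((mu - sigma^2/2) t) * exp(sigma^2 t / 2) = x_0 * exp(mu t) = 4*exp(-t/2)/5.
Var(X_t) = E[X_t^2] - (E[X_t])^2 = x_0^2 * exp(2 mu t) * (exp(sigma^2 t) - 1) = (16*exp(4*t/9) - 16)*exp(-t)/25.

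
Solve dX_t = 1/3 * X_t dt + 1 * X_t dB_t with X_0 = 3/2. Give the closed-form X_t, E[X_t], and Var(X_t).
X_t = 3/2 * exp((-1/6) t + (1) B_t); E[X_t] = 3*exp(t/3)/2; Var(X_t) = 9*(exp(t) - 1)*exp(2*t/3)/4

For GBM dX = mu X dt + sigma X dB with X_0 = x_0, apply Itô to Y = log X: dY = (mu - sigma^2/2) dt + sigma dB, so Y_t = log(x_0) + (mu - sigma^2/2) t + sigma B_t and hence X_t = x_0 * exp((mu - sigma^2/2) t + sigma B_t).
With mu = 1/3, sigma = 1, x_0 = 3/2, this gives:
  X_t = 3/2 * exp((-1/6) * t + (1) * B_t).
Since sigma*B_t ~ Normal(0, sigma^2 t), E[exp(sigma*B_t)] = exp(sigma^2 t / 2); so E[X_t] = x_0 * exp((mu - sigma^2/2) t) * exp(sigma^2 t / 2) = x_0 * exp(mu t) = 3*exp(t/3)/2.
Var(X_t) = E[X_t^2] - (E[X_t])^2 = x_0^2 * exp(2 mu t) * (exp(sigma^2 t) - 1) = 9*(exp(t) - 1)*exp(2*t/3)/4.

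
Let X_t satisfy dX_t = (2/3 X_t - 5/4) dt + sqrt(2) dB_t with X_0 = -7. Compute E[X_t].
E[X_t] = 15/8 - 71*exp(2*t/3)/8

Taking expectations and using E[dB_t] = 0, the mean m(t) = E[X_t] satisfies the ODE m'(t) = a m(t) + b with m(0) = x_0. With a = 2/3, b = -5/4, x_0 = -7, the solution is
  m(t) = x_0 * exp(a t) + (b/a) * (exp(a t) - 1)
       = (-7) * exp((2/3) t) + ((-5/4)/(2/3)) * (exp((2/3) t) - 1)
       = 15/8 - 71*exp(2*t/3)/8.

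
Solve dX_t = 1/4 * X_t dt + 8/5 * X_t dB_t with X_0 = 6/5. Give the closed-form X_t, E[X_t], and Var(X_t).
X_t = 6/5 * exp((-103/100) t + (8/5) B_t); E[X_t] = 6*exp(t/4)/5; Var(X_t) = 36*(exp(64*t/25) - 1)*exp(t/2)/25

For GBM dX = mu X dt + sigma X dB with X_0 = x_0, apply Itô to Y = log X: dY = (mu - sigma^2/2) dt + sigma dB, so Y_t = log(x_0) + (mu - sigma^2/2) t + sigma B_t and hence X_t = x_0 * exp((mu - sigma^2/2) t + sigma B_t).
With mu = 1/4, sigma = 8/5, x_0 = 6/5, this gives:
  X_t = 6/5 * exp((-103/100) * t + (8/5) * B_t).
Since sigma*B_t ~ Normal(0, sigma^2 t), E[exp(sigma*B_t)] = exp(sigma^2 t / 2); so E[X_t] = x_0 * exp((mu - sigma^2/2) t) * exp(sigma^2 t / 2) = x_0 * exp(mu t) = 6*exp(t/4)/5.
Var(X_t) = E[X_t^2] - (E[X_t])^2 = x_0^2 * exp(2 mu t) * (exp(sigma^2 t) - 1) = 36*(exp(64*t/25) - 1)*exp(t/2)/25.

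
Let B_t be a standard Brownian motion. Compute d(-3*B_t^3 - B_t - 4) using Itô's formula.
d(-3*B_t^3 - B_t - 4) = (-9*B_t) dt + (-9*B_t^2 - 1) dB_t

Itô's formula for f(B_t) gives d f(B_t) = f'(B_t) dB_t + (1/2) f''(B_t) dt. Compute derivatives of f(x) = -3*x^3 - x - 4:
  f'(x)  = -9*x^2 - 1
  f''(x) = -18*x
Substitute x = B_t and multiply the f'' term by 1/2:
  drift     = (1/2) * (-18*x) evaluated at B_t = -9*B_t
  diffusion = (-9*x^2 - 1) evaluated at B_t = -9*B_t^2 - 1
Therefore d(-3*B_t^3 - B_t - 4) = (-9*B_t) dt + (-9*B_t^2 - 1) dB_t.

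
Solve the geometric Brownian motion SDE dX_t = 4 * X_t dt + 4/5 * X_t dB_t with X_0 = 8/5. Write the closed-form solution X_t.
X_t = 8/5 * exp((92/25) * t + (4/5) * B_t)

For GBM dX = mu X dt + sigma X dB with X_0 = x_0, apply Itô to Y = log X: dY = (mu - sigma^2/2) dt + sigma dB, so Y_t = log(x_0) + (mu - sigma^2/2) t + sigma B_t and hence X_t = x_0 * exp((mu - sigma^2/2) t + sigma B_t).
With mu = 4, sigma = 4/5, x_0 = 8/5, this gives:
  X_t = 8/5 * exp((92/25) * t + (4/5) * B_t).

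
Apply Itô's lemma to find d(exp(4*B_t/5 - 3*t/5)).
d(exp(4*B_t/5 - 3*t/5)) = (-7*exp(4*B_t/5 - 3*t/5)/25) dt + (4*exp(4*B_t/5 - 3*t/5)/5) dB_t

Itô's formula for f(t, x): d f(t, B_t) = (f_t + (1/2) f_xx) dt + f_x dB_t. Compute partials of f(t, x) = exp(-3*t/5 + 4*x/5):
  f_t(t,x)  = -3*exp(-3*t/5 + 4*x/5)/5
  f_x(t,x)  = 4*exp(-3*t/5 + 4*x/5)/5
  f_xx(t,x) = 16*exp(-3*t/5 + 4*x/5)/25
Assemble drift = f_t + (1/2) f_xx = -7*exp(-3*t/5 + 4*x/5)/25 and diffusion = f_x = 4*exp(-3*t/5 + 4*x/5)/5. Substituting x = B_t:
  d(exp(4*B_t/5 - 3*t/5)) = (-7*exp(4*B_t/5 - 3*t/5)/25) dt + (4*exp(4*B_t/5 - 3*t/5)/5) dB_t.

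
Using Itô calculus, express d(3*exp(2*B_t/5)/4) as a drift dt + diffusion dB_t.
d(3*exp(2*B_t/5)/4) = (3*exp(2*B_t/5)/50) dt + (3*exp(2*B_t/5)/10) dB_t

Itô's formula for f(B_t) gives d f(B_t) = f'(B_t) dB_t + (1/2) f''(B_t) dt. Compute derivatives of f(x) = 3*exp(2*x/5)/4:
  f'(x)  = 3*exp(2*x/5)/10
  f''(x) = 3*exp(2*x/5)/25
Substitute x = B_t and multiply the f'' term by 1/2:
  drift     = (1/2) * (3*exp(2*x/5)/25) evaluated at B_t = 3*exp(2*B_t/5)/50
  diffusion = (3*exp(2*x/5)/10) evaluated at B_t = 3*exp(2*B_t/5)/10
Therefore d(3*exp(2*B_t/5)/4) = (3*exp(2*B_t/5)/50) dt + (3*exp(2*B_t/5)/10) dB_t.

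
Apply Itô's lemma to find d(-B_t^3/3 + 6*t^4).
d(-B_t^3/3 + 6*t^4) = (-B_t + 24*t^3) dt + (-B_t^2) dB_t

Itô's formula for f(t, x): d f(t, B_t) = (f_t + (1/2) f_xx) dt + f_x dB_t. Compute partials of f(t, x) = 6*t^4 - x^3/3:
  f_t(t,x)  = 24*t^3
  f_x(t,x)  = -x^2
  f_xx(t,x) = -2*x
Assemble drift = f_t + (1/2) f_xx = 24*t^3 - x and diffusion = f_x = -x^2. Substituting x = B_t:
  d(-B_t^3/3 + 6*t^4) = (-B_t + 24*t^3) dt + (-B_t^2) dB_t.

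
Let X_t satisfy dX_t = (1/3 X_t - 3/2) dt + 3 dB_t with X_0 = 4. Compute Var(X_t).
Var(X_t) = 27*exp(2*t/3)/2 - 27/2

The variance V(t) = Var(X_t) satisfies V'(t) = 2 a V(t) + c^2 with V(0) = 0 (drift coefficient is linear in X, diffusion is constant). With a = 1/3, c = 3, the solution is
  V(t) = (c^2 / (2 a)) * (exp(2 a t) - 1)
       = (3^2 / (2*(1/3))) * (exp((2/3) t) - 1)
       = 27*exp(2*t/3)/2 - 27/2.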